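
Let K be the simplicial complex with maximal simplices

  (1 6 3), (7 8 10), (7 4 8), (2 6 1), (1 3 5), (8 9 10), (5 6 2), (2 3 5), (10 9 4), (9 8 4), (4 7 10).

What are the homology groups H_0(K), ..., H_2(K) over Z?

We work with the vertex ordering 1 < 2 < 3 < 4 < 5 < 6 < 7 < 8 < 9 < 10. The simplices of K, each written with vertices in increasing order, are:

  0-simplices (10): [1], [2], [3], [4], [5], [6], [7], [8], [9], [10]
  1-simplices (19): [1,2], [1,3], [1,5], [1,6], [2,3], [2,5], [2,6], [3,5], [3,6], [4,7], [4,8], [4,9], [4,10], [5,6], [7,8], [7,10], [8,9], [8,10], [9,10]
  2-simplices (11): [1,2,6], [1,3,5], [1,3,6], [2,3,5], [2,5,6], [4,7,8], [4,7,10], [4,8,9], [4,9,10], [7,8,10], [8,9,10]

Hence C_0 ≅ Z^10, C_1 ≅ Z^19, C_2 ≅ Z^11.

∂_1: C_1 → C_0 maps an edge to its endpoints' difference, ∂[p,q] = q − p.
The 10×19 boundary matrix has rank 8 and Smith normal form diag(1,1,1,1,1,1,1,1).

The boundary map ∂_2: C_2 → C_1 sends each 2-simplex [p,q,r] to [q,r] − [p,r] + [p,q]. For instance
  ∂[1,3,6] = [3,6] − [1,6] + [1,3],
  ∂[1,3,5] = [3,5] − [1,5] + [1,3].
The resulting 19×11 matrix has rank 10, and its Smith normal form has invariant factors (1,1,1,1,1,1,1,1,1,1).

From H_k ≅ ker(∂_k) / im(∂_{k+1}) we obtain:

  H_0: rank C_0 − rank ∂_1 = 10 − 8 = 2, and the invariant factors of ∂_1 are all 1, so H_0 = Z^2.
  H_1: rank ker ∂_1 − rank ∂_2 = (19 − 8) − 10 = 1, and the invariant factors of ∂_2 are all 1, so H_1 = Z.
  H_2: rank ker ∂_2 − rank ∂_3 = (11 − 10) − 0 = 1, and there is no ∂_3, so H_2 = Z.

As a check, the Euler characteristic is 10 − 19 + 11 = 2, which agrees with 2 − 1 + 1 = 2.
(K is a triangulation of the disjoint union of the 2-sphere S^2 and the Möbius band.)

H_0 = Z^2,  H_1 = Z,  H_2 = Z.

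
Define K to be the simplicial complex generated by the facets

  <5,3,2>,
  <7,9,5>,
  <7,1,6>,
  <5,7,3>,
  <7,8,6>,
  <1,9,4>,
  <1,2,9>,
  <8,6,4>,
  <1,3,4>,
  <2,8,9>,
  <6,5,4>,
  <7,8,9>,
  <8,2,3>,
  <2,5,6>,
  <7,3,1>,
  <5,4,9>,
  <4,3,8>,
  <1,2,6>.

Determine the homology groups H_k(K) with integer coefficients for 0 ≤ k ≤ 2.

H_0 = Z,  H_1 = Z^2,  H_2 = Z.

Order the vertices as 1 < 2 < 3 < 4 < 5 < 6 < 7 < 8 < 9. Listing each simplex with vertices in this order, K has dimension 2 with simplices:

  0-simplices (9): [1], [2], [3], [4], [5], [6], [7], [8], [9]
  1-simplices (27): (27 of them)
  2-simplices (18): [1,2,6], [1,2,9], [1,3,4], [1,3,7], [1,4,9], [1,6,7], [2,3,5], [2,3,8], [2,5,6], [2,8,9], [3,4,8], [3,5,7], [4,5,6], [4,5,9], [4,6,8], [5,7,9], [6,7,8], [7,8,9]

giving chain groups C_0 ≅ Z^9, C_1 ≅ Z^27, C_2 ≅ Z^18.

∂_1: C_1 → C_0 is given by ∂[p,q] = [q] − [p]. For instance
  ∂[1,9] = [9] − [1].
As a 9×27 matrix over Z this has rank 8, with invariant factors (1,1,1,1,1,1,1,1).

Boundary ∂_2: C_2 → C_1 acts by ∂[p,q,r] = [q,r] − [p,r] + [p,q]. For instance
  ∂[4,6,8] = [6,8] − [4,8] + [4,6],
  ∂[2,3,5] = [3,5] − [2,5] + [2,3].
This gives a 27×18 integer matrix of rank 17; reducing to Smith normal form yields diagonal entries (1,1,1,1,1,1,1,1,1,1,1,1,1,1,1,1,1).

Reading off H_k = ker ∂_k / im ∂_{k+1}:

  H_0: rank C_0 − rank ∂_1 = 9 − 8 = 1, and the invariant factors of ∂_1 are all 1, so H_0 ≅ Z.
  H_1: rank ker ∂_1 − rank ∂_2 = (27 − 8) − 17 = 2, and the invariant factors of ∂_2 are all 1, so H_1 ≅ Z^2.
  H_2: rank ker ∂_2 − rank ∂_3 = (18 − 17) − 0 = 1, and there is no ∂_3, so H_2 ≅ Z.

(K is a triangulation of the torus T^2.)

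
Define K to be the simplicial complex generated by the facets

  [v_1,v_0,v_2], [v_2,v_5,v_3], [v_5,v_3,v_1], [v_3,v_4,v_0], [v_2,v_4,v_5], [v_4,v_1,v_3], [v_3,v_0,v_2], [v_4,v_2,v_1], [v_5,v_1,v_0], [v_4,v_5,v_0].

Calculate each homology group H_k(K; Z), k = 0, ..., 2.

Fix the vertex order v_0 < v_1 < v_2 < v_3 < v_4 < v_5 and write every simplex with vertices in increasing order. Then dim K = 2 and the simplices of K are:

  0-simplices (6): [v_0], [v_1], [v_2], [v_3], [v_4], [v_5]
  1-simplices (15): (15 of them)
  2-simplices (10): [v_0,v_1,v_2], [v_0,v_1,v_5], [v_0,v_2,v_3], [v_0,v_3,v_4], [v_0,v_4,v_5], [v_1,v_2,v_4], [v_1,v_3,v_4], [v_1,v_3,v_5], [v_2,v_3,v_5], [v_2,v_4,v_5]

Hence C_0 ≅ Z^6, C_1 ≅ Z^15, C_2 ≅ Z^10.

Boundary ∂_1: C_1 → C_0 is given by ∂[p,q] = [q] − [p].
This gives a 6×15 integer matrix of rank 5; reducing to Smith normal form yields diagonal entries (1,1,1,1,1).

∂_2: C_2 → C_1 acts by ∂[p,q,r] = [q,r] − [p,r] + [p,q]. For instance
  ∂[v_1,v_3,v_4] = [v_3,v_4] − [v_1,v_4] + [v_1,v_3],
  ∂[v_0,v_4,v_5] = [v_4,v_5] − [v_0,v_5] + [v_0,v_4].
The 15×10 boundary matrix has rank 10 and Smith normal form diag(1,1,1,1,1,1,1,1,1,2).

From H_k ≅ ker(∂_k) / im(∂_{k+1}) we obtain:

  H_0: rank C_0 − rank ∂_1 = 6 − 5 = 1, and the invariant factors of ∂_1 are all 1, so H_0 = Z.
  H_1: rank ker ∂_1 − rank ∂_2 = (15 − 5) − 10 = 0, and ∂_2 has invariant factor 2 > 1, so H_1 = Z/2Z.
  H_2: rank ker ∂_2 − rank ∂_3 = (10 − 10) − 0 = 0, and there is no ∂_3, so H_2 = 0.

As a check, the Euler characteristic is 6 − 15 + 10 = 1, which agrees with 1 − 0 + 0 = 1.

H_0 = Z,  H_1 = Z/2Z,  H_2 = 0.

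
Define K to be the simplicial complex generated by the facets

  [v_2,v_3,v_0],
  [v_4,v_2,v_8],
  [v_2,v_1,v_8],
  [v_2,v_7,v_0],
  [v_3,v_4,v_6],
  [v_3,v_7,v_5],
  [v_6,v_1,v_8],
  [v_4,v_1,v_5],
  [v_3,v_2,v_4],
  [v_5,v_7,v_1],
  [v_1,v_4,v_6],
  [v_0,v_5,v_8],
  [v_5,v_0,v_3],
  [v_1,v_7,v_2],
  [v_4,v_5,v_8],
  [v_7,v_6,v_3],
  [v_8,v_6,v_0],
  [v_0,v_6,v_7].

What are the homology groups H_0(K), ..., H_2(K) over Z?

H_0 = Z,  H_1 = Z ⊕ Z/2,  H_2 = 0.

We work with the vertex ordering v_0 < v_1 < v_2 < v_3 < v_4 < v_5 < v_6 < v_7 < v_8. The simplices of K, each written with vertices in increasing order, are:

  0-simplices (9): [v_0], [v_1], [v_2], [v_3], [v_4], [v_5], [v_6], [v_7], [v_8]
  1-simplices (27): (27 of them)
  2-simplices (18): (18 of them)

Hence C_0 ≅ Z^9, C_1 ≅ Z^27, C_2 ≅ Z^18.

∂_1: C_1 → C_0 maps an edge to its endpoints' difference, ∂[p,q] = q − p. For instance
  ∂[v_6,v_7] = [v_7] − [v_6].
The 9×27 boundary matrix has rank 8 and Smith normal form diag(1,1,1,1,1,1,1,1).

Boundary ∂_2: C_2 → C_1 maps a triangle to the signed sum of its edges. For instance
  ∂[v_0,v_5,v_8] = [v_5,v_8] − [v_0,v_8] + [v_0,v_5],
  ∂[v_0,v_6,v_7] = [v_6,v_7] − [v_0,v_7] + [v_0,v_6].
This gives a 27×18 integer matrix of rank 18; reducing to Smith normal form yields diagonal entries (1,1,1,1,1,1,1,1,1,1,1,1,1,1,1,1,1,2).

Computing H_k = (kernel of ∂_k) / (image of ∂_{k+1}):

  H_0: rank C_0 − rank ∂_1 = 9 − 8 = 1, and the invariant factors of ∂_1 are all 1, so H_0 ≅ Z.
  H_1: rank ker ∂_1 − rank ∂_2 = (27 − 8) − 18 = 1, and ∂_2 has invariant factor 2 > 1, so H_1 ≅ Z ⊕ Z/2.
  H_2: rank ker ∂_2 − rank ∂_3 = (18 − 18) − 0 = 0, and there is no ∂_3, so H_2 ≅ 0.

(K is a triangulation of the Klein bottle.)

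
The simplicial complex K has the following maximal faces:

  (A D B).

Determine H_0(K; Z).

H_0 ≅ Z.

Order the vertices as A < B < D. Listing each simplex with vertices in this order, K has dimension 2 with simplices:

  0-simplices (3): A, B, D
  1-simplices (3): AB, AD, BD
  2-simplices (1): ABD

so the chain groups are C_0 ≅ Z^3, C_1 ≅ Z^3, C_2 ≅ Z^1.

Boundary ∂_1: C_1 → C_0 sends each edge [p,q] (with p < q) to q − p. For instance
  ∂AD = D − A.
The resulting 3×3 matrix has rank 2, and its Smith normal form has invariant factors (1,1).

Boundary ∂_2: C_2 → C_1 acts by ∂[p,q,r] = [q,r] − [p,r] + [p,q]. For instance
  ∂ABD = BD − AD + AB.
The 3×1 boundary matrix has rank 1 and Smith normal form diag(1).

Computing H_k = (kernel of ∂_k) / (image of ∂_{k+1}):

  H_0: rank C_0 − rank ∂_1 = 3 − 2 = 1, and the invariant factors of ∂_1 are all 1, so H_0 ≅ Z.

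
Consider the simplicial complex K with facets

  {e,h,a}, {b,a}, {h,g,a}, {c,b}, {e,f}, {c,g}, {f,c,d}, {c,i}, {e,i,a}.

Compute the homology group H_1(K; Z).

H_1 ≅ Z^3.

K has 9 vertices, 15 edges, 4 triangles.
rank ∂_1 = 8, rank ∂_2 = 4 ⇒ b_1 = 15 − 8 − 4 = 3; all invariant factors of ∂_2 are 1 so no torsion. So H_1 ≅ Z^3.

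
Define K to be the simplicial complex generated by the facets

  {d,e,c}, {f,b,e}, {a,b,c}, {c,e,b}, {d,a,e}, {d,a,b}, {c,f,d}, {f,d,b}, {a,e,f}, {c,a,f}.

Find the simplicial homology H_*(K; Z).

Fix the vertex order a < b < c < d < e < f and write every simplex with vertices in increasing order. Then dim K = 2 and the simplices of K are:

  0-simplices (6): a, b, c, d, e, f
  1-simplices (15): ab, ac, ad, ae, af, bc, bd, be, bf, cd, ce, cf, de, df, ef
  2-simplices (10): abc, abd, acf, ade, aef, bce, bdf, bef, cde, cdf

so the chain groups are C_0 ≅ Z^6, C_1 ≅ Z^15, C_2 ≅ Z^10.

The boundary map ∂_1: C_1 → C_0 is given by ∂[p,q] = [q] − [p]. For instance
  ∂cd = d − c.
The 6×15 boundary matrix has rank 5 and Smith normal form diag(1,1,1,1,1).

∂_2: C_2 → C_1 maps a triangle to the signed sum of its edges. For instance
  ∂bef = ef − bf + be,
  ∂abd = bd − ad + ab.
As a 15×10 matrix over Z this has rank 10, with invariant factors (1,1,1,1,1,1,1,1,1,2).

Now H_k = ker ∂_k / im ∂_{k+1}, so:

  H_0: rank C_0 − rank ∂_1 = 6 − 5 = 1, and the invariant factors of ∂_1 are all 1, so H_0 ≅ Z.
  H_1: rank ker ∂_1 − rank ∂_2 = (15 − 5) − 10 = 0, and ∂_2 has invariant factor 2 > 1, so H_1 ≅ Z/2.
  H_2: rank ker ∂_2 − rank ∂_3 = (10 − 10) − 0 = 0, and there is no ∂_3, so H_2 ≅ 0.

(K is a triangulation of the real projective plane RP^2.)

H_0 ≅ Z,  H_1 ≅ Z/2,  H_2 = 0.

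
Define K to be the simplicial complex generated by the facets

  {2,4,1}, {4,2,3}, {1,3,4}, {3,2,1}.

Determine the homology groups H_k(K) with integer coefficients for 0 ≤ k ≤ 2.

H_0 ≅ Z,  H_1 = 0,  H_2 ≅ Z.

K has 4 vertices, 6 edges, 4 triangles.
rank ∂_0 = 0, rank ∂_1 = 3 ⇒ b_0 = 4 − 0 − 3 = 1; all invariant factors of ∂_1 are 1 so no torsion. So H_0 ≅ Z.
rank ∂_1 = 3, rank ∂_2 = 3 ⇒ b_1 = 6 − 3 − 3 = 0; all invariant factors of ∂_2 are 1 so no torsion. So H_1 ≅ 0.
rank ∂_2 = 3, rank ∂_3 = 0 ⇒ b_2 = 4 − 3 − 0 = 1. So H_2 ≅ Z.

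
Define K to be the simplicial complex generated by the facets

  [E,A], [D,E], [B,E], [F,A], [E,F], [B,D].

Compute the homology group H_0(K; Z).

K has 5 vertices, 6 edges.
rank ∂_0 = 0, rank ∂_1 = 4 ⇒ b_0 = 5 − 0 − 4 = 1; all invariant factors of ∂_1 are 1 so no torsion. So H_0 = Z.

H_0 ≅ Z.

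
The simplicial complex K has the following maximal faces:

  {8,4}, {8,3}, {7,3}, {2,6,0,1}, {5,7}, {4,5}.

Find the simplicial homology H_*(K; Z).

Order the vertices as 0 < 1 < 2 < 3 < 4 < 5 < 6 < 7 < 8. Listing each simplex with vertices in this order, K has dimension 3 with simplices:

  0-simplices (9): [0], [1], [2], [3], [4], [5], [6], [7], [8]
  1-simplices (11): [0,1], [0,2], [0,6], [1,2], [1,6], [2,6], [3,7], [3,8], [4,5], [4,8], [5,7]
  2-simplices (4): [0,1,2], [0,1,6], [0,2,6], [1,2,6]
  3-simplices (1): [0,1,2,6]

Hence C_0 ≅ Z^9, C_1 ≅ Z^11, C_2 ≅ Z^4, C_3 ≅ Z^1.

Boundary ∂_1: C_1 → C_0 maps an edge to its endpoints' difference, ∂[p,q] = q − p. For instance
  ∂[1,2] = [2] − [1].
The 9×11 boundary matrix has rank 7 and Smith normal form diag(1,1,1,1,1,1,1).

The boundary map ∂_2: C_2 → C_1 maps a triangle to the signed sum of its edges. For instance
  ∂[0,1,6] = [1,6] − [0,6] + [0,1],
  ∂[0,1,2] = [1,2] − [0,2] + [0,1].
The resulting 11×4 matrix has rank 3, and its Smith normal form has invariant factors (1,1,1).

The boundary map ∂_3: C_3 → C_2 sends each 3-simplex σ to the alternating sum Σ_i (−1)^i (σ with its i-th vertex removed). For instance
  ∂[0,1,2,6] = [1,2,6] − [0,2,6] + [0,1,6] − [0,1,2].
The 4×1 boundary matrix has rank 1 and Smith normal form diag(1).

From H_k ≅ ker(∂_k) / im(∂_{k+1}) we obtain:

  H_0: rank C_0 − rank ∂_1 = 9 − 7 = 2, and the invariant factors of ∂_1 are all 1, so H_0 = Z^2.
  H_1: rank ker ∂_1 − rank ∂_2 = (11 − 7) − 3 = 1, and the invariant factors of ∂_2 are all 1, so H_1 = Z.
  H_2: rank ker ∂_2 − rank ∂_3 = (4 − 3) − 1 = 0, and the invariant factors of ∂_3 are all 1, so H_2 = 0.
  H_3: rank ker ∂_3 − rank ∂_4 = (1 − 1) − 0 = 0, and there is no ∂_4, so H_3 = 0.

H_0 ≅ Z^2,  H_1 ≅ Z,  H_2 = 0,  H_3 = 0.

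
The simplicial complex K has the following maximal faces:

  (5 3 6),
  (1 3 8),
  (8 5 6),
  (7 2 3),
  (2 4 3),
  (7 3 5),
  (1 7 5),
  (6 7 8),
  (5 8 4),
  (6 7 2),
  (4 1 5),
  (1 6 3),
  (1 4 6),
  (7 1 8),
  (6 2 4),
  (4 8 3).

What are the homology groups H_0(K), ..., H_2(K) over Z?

Order the vertices as 1 < 2 < 3 < 4 < 5 < 6 < 7 < 8. Listing each simplex with vertices in this order, K has dimension 2 with simplices:

  0-simplices (8): [1], [2], [3], [4], [5], [6], [7], [8]
  1-simplices (24): (24 of them)
  2-simplices (16): [1,3,6], [1,3,8], [1,4,5], [1,4,6], [1,5,7], [1,7,8], [2,3,4], [2,3,7], [2,4,6], [2,6,7], [3,4,8], [3,5,6], [3,5,7], [4,5,8], [5,6,8], [6,7,8]

so the chain groups are C_0 ≅ Z^8, C_1 ≅ Z^24, C_2 ≅ Z^16.

Boundary ∂_1: C_1 → C_0 is given by ∂[p,q] = [q] − [p]. For instance
  ∂[1,3] = [3] − [1].
This gives a 8×24 integer matrix of rank 7; reducing to Smith normal form yields diagonal entries (1,1,1,1,1,1,1).

The boundary map ∂_2: C_2 → C_1 acts by ∂[p,q,r] = [q,r] − [p,r] + [p,q]. For instance
  ∂[1,4,6] = [4,6] − [1,6] + [1,4],
  ∂[1,3,8] = [3,8] − [1,8] + [1,3].
As a 24×16 matrix over Z this has rank 15, with invariant factors (1,1,1,1,1,1,1,1,1,1,1,1,1,1,1).

Computing H_k = (kernel of ∂_k) / (image of ∂_{k+1}):

  H_0: rank C_0 − rank ∂_1 = 8 − 7 = 1, and the invariant factors of ∂_1 are all 1, so H_0 = Z.
  H_1: rank ker ∂_1 − rank ∂_2 = (24 − 7) − 15 = 2, and the invariant factors of ∂_2 are all 1, so H_1 = Z^2.
  H_2: rank ker ∂_2 − rank ∂_3 = (16 − 15) − 0 = 1, and there is no ∂_3, so H_2 = Z.

H_0 ≅ Z,  H_1 ≅ Z^2,  H_2 ≅ Z.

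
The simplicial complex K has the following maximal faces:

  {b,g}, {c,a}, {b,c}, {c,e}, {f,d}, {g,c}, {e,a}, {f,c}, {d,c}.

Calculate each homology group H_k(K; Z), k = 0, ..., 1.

We work with the vertex ordering a < b < c < d < e < f < g. The simplices of K, each written with vertices in increasing order, are:

  0-simplices (7): a, b, c, d, e, f, g
  1-simplices (9): ac, ae, bc, bg, cd, ce, cf, cg, df

so the chain groups are C_0 ≅ Z^7, C_1 ≅ Z^9.

The boundary map ∂_1: C_1 → C_0 sends each edge [p,q] (with p < q) to q − p. For instance
  ∂cd = d − c.
This gives a 7×9 integer matrix of rank 6; reducing to Smith normal form yields diagonal entries (1,1,1,1,1,1).

Computing H_k = (kernel of ∂_k) / (image of ∂_{k+1}):

  H_0: rank C_0 − rank ∂_1 = 7 − 6 = 1, and the invariant factors of ∂_1 are all 1, so H_0 = Z.
  H_1: rank ker ∂_1 − rank ∂_2 = (9 − 6) − 0 = 3, and there is no ∂_2, so H_1 = Z^3.

H_0 ≅ Z,  H_1 ≅ Z^3.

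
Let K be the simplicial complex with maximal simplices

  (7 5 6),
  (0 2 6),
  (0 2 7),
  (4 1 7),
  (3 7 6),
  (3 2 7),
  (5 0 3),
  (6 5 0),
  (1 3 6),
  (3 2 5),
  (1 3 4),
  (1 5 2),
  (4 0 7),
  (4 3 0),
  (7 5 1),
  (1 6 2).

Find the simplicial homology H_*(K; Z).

Take the total order 0 < 1 < 2 < 3 < 4 < 5 < 6 < 7 on the vertex set. Then K (dimension 2) consists of the simplices:

  0-simplices (8): [0], [1], [2], [3], [4], [5], [6], [7]
  1-simplices (24): (24 of them)
  2-simplices (16): [0,2,6], [0,2,7], [0,3,4], [0,3,5], [0,4,7], [0,5,6], [1,2,5], [1,2,6], [1,3,4], [1,3,6], [1,4,7], [1,5,7], [2,3,5], [2,3,7], [3,6,7], [5,6,7]

giving chain groups C_0 ≅ Z^8, C_1 ≅ Z^24, C_2 ≅ Z^16.

∂_1: C_1 → C_0 maps an edge to its endpoints' difference, ∂[p,q] = q − p. For instance
  ∂[1,3] = [3] − [1].
As a 8×24 matrix over Z this has rank 7, with invariant factors (1,1,1,1,1,1,1).

∂_2: C_2 → C_1 sends each 2-simplex [p,q,r] to [q,r] − [p,r] + [p,q]. For instance
  ∂[0,3,5] = [3,5] − [0,5] + [0,3],
  ∂[0,5,6] = [5,6] − [0,6] + [0,5].
The 24×16 boundary matrix has rank 15 and Smith normal form diag(1,1,1,1,1,1,1,1,1,1,1,1,1,1,1).

Now H_k = ker ∂_k / im ∂_{k+1}, so:

  H_0: rank C_0 − rank ∂_1 = 8 − 7 = 1, and the invariant factors of ∂_1 are all 1, so H_0 = Z.
  H_1: rank ker ∂_1 − rank ∂_2 = (24 − 7) − 15 = 2, and the invariant factors of ∂_2 are all 1, so H_1 = Z^2.
  H_2: rank ker ∂_2 − rank ∂_3 = (16 − 15) − 0 = 1, and there is no ∂_3, so H_2 = Z.

As a check, the Euler characteristic is 8 − 24 + 16 = 0, which agrees with 1 − 2 + 1 = 0.

H_0 = Z,  H_1 = Z^2,  H_2 = Z.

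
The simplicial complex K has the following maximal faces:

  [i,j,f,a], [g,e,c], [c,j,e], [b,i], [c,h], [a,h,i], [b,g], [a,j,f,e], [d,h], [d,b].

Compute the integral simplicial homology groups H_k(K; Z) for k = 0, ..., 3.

Take the total order a < b < c < d < e < f < g < h < i < j on the vertex set. Then K (dimension 3) consists of the simplices:

  0-simplices (10): a, b, c, d, e, f, g, h, i, j
  1-simplices (20): ae, af, ah, ai, aj, bd, bg, bi, ce, cg, ch, cj, dh, ef, eg, ej, fi, fj, hi, ij
  2-simplices (10): aef, aej, afi, afj, ahi, aij, ceg, cej, efj, fij
  3-simplices (2): aefj, afij

giving chain groups C_0 ≅ Z^10, C_1 ≅ Z^20, C_2 ≅ Z^10, C_3 ≅ Z^2.

The boundary map ∂_1: C_1 → C_0 maps an edge to its endpoints' difference, ∂[p,q] = q − p. For instance
  ∂ch = h − c.
The 10×20 boundary matrix has rank 9 and Smith normal form diag(1,1,1,1,1,1,1,1,1).

∂_2: C_2 → C_1 sends each 2-simplex [p,q,r] to [q,r] − [p,r] + [p,q]. For instance
  ∂aij = ij − aj + ai,
  ∂cej = ej − cj + ce.
This gives a 20×10 integer matrix of rank 8; reducing to Smith normal form yields diagonal entries (1,1,1,1,1,1,1,1).

The boundary map ∂_3: C_3 → C_2 sends each 3-simplex σ to the alternating sum Σ_i (−1)^i (σ with its i-th vertex removed). For instance
  ∂afij = fij − aij + afj − afi,
  ∂aefj = efj − afj + aej − aef.
As a 10×2 matrix over Z this has rank 2, with invariant factors (1,1).

Reading off H_k = ker ∂_k / im ∂_{k+1}:

  H_0: rank C_0 − rank ∂_1 = 10 − 9 = 1, and the invariant factors of ∂_1 are all 1, so H_0 = Z.
  H_1: rank ker ∂_1 − rank ∂_2 = (20 − 9) − 8 = 3, and the invariant factors of ∂_2 are all 1, so H_1 = Z^3.
  H_2: rank ker ∂_2 − rank ∂_3 = (10 − 8) − 2 = 0, and the invariant factors of ∂_3 are all 1, so H_2 = 0.
  H_3: rank ker ∂_3 − rank ∂_4 = (2 − 2) − 0 = 0, and there is no ∂_4, so H_3 = 0.

As a check, the Euler characteristic is 10 − 20 + 10 − 2 = -2, which agrees with 1 − 3 + 0 − 0 = -2.

H_0 ≅ Z,  H_1 ≅ Z^3,  H_2 = 0,  H_3 = 0.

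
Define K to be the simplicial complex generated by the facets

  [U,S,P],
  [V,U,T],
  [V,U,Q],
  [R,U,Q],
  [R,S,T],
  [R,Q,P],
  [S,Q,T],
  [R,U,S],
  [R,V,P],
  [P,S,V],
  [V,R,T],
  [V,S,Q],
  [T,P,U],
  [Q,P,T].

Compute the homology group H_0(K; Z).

H_0 = Z.

We work with the vertex ordering P < Q < R < S < T < U < V. The simplices of K, each written with vertices in increasing order, are:

  0-simplices (7): P, Q, R, S, T, U, V
  1-simplices (21): PQ, PR, PS, PT, PU, PV, QR, QS, QT, QU, QV, RS, RT, RU, RV, ST, SU, SV, TU, TV, UV
  2-simplices (14): PQR, PQT, PRV, PSU, PSV, PTU, QRU, QST, QSV, QUV, RST, RSU, RTV, TUV

Hence C_0 ≅ Z^7, C_1 ≅ Z^21, C_2 ≅ Z^14.

The boundary map ∂_1: C_1 → C_0 is given by ∂[p,q] = [q] − [p]. For instance
  ∂QU = U − Q.
The 7×21 boundary matrix has rank 6 and Smith normal form diag(1,1,1,1,1,1).

Boundary ∂_2: C_2 → C_1 sends each 2-simplex [p,q,r] to [q,r] − [p,r] + [p,q]. For instance
  ∂PSU = SU − PU + PS,
  ∂RST = ST − RT + RS.
This gives a 21×14 integer matrix of rank 13; reducing to Smith normal form yields diagonal entries (1,1,1,1,1,1,1,1,1,1,1,1,1).

Reading off H_k = ker ∂_k / im ∂_{k+1}:

  H_0: rank C_0 − rank ∂_1 = 7 − 6 = 1, and the invariant factors of ∂_1 are all 1, so H_0 ≅ Z.

(K is a triangulation of the torus T^2.)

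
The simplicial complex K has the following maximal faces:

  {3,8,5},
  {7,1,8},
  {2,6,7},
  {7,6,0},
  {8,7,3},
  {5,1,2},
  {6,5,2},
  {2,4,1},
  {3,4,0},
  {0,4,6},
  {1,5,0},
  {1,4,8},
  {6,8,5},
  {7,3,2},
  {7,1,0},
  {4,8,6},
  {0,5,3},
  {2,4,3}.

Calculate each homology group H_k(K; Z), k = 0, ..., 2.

Fix the vertex order 0 < 1 < 2 < 3 < 4 < 5 < 6 < 7 < 8 and write every simplex with vertices in increasing order. Then dim K = 2 and the simplices of K are:

  0-simplices (9): [0], [1], [2], [3], [4], [5], [6], [7], [8]
  1-simplices (27): (27 of them)
  2-simplices (18): [0,1,5], [0,1,7], [0,3,4], [0,3,5], [0,4,6], [0,6,7], [1,2,4], [1,2,5], [1,4,8], [1,7,8], [2,3,4], [2,3,7], [2,5,6], [2,6,7], [3,5,8], [3,7,8], [4,6,8], [5,6,8]

giving chain groups C_0 ≅ Z^9, C_1 ≅ Z^27, C_2 ≅ Z^18.

Boundary ∂_1: C_1 → C_0 maps an edge to its endpoints' difference, ∂[p,q] = q − p.
The 9×27 boundary matrix has rank 8 and Smith normal form diag(1,1,1,1,1,1,1,1).

The boundary map ∂_2: C_2 → C_1 maps a triangle to the signed sum of its edges. For instance
  ∂[0,3,5] = [3,5] − [0,5] + [0,3],
  ∂[2,6,7] = [6,7] − [2,7] + [2,6].
The resulting 27×18 matrix has rank 17, and its Smith normal form has invariant factors (1,1,1,1,1,1,1,1,1,1,1,1,1,1,1,1,1).

Reading off H_k = ker ∂_k / im ∂_{k+1}:

  H_0: rank C_0 − rank ∂_1 = 9 − 8 = 1, and the invariant factors of ∂_1 are all 1, so H_0 ≅ Z.
  H_1: rank ker ∂_1 − rank ∂_2 = (27 − 8) − 17 = 2, and the invariant factors of ∂_2 are all 1, so H_1 ≅ Z^2.
  H_2: rank ker ∂_2 − rank ∂_3 = (18 − 17) − 0 = 1, and there is no ∂_3, so H_2 ≅ Z.

H_0 = Z,  H_1 = Z^2,  H_2 = Z.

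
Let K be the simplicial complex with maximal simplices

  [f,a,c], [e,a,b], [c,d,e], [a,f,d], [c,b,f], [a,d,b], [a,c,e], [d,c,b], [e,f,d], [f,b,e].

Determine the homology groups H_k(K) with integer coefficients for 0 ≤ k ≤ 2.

H_0 = Z,  H_1 = Z/2Z,  H_2 = 0.

K has 6 vertices, 15 edges, 10 triangles.
rank ∂_0 = 0, rank ∂_1 = 5 ⇒ b_0 = 6 − 0 − 5 = 1; all invariant factors of ∂_1 are 1 so no torsion. So H_0 = Z.
rank ∂_1 = 5, rank ∂_2 = 10 ⇒ b_1 = 15 − 5 − 10 = 0; ∂_2 has invariant factor(s) [2] giving torsion. So H_1 = Z/2Z.
rank ∂_2 = 10, rank ∂_3 = 0 ⇒ b_2 = 10 − 10 − 0 = 0. So H_2 = 0.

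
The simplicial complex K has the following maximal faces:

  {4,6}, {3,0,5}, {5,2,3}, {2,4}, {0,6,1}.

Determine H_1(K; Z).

H_1 = Z.

K has 7 vertices, 10 edges, 3 triangles.
rank ∂_1 = 6, rank ∂_2 = 3 ⇒ b_1 = 10 − 6 − 3 = 1; all invariant factors of ∂_2 are 1 so no torsion. So H_1 ≅ Z.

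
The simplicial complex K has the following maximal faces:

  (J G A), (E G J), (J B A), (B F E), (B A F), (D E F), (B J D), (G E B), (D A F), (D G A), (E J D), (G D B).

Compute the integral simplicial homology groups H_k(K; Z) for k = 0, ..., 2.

H_0 = Z,  H_1 = Z/2,  H_2 = 0.

Order the vertices as A < B < D < E < F < G < J. Listing each simplex with vertices in this order, K has dimension 2 with simplices:

  0-simplices (7): A, B, D, E, F, G, J
  1-simplices (18): AB, AD, AF, AG, AJ, BD, BE, BF, BG, BJ, DE, DF, DG, DJ, EF, EG, EJ, GJ
  2-simplices (12): ABF, ABJ, ADF, ADG, AGJ, BDG, BDJ, BEF, BEG, DEF, DEJ, EGJ

so the chain groups are C_0 ≅ Z^7, C_1 ≅ Z^18, C_2 ≅ Z^12.

∂_1: C_1 → C_0 maps an edge to its endpoints' difference, ∂[p,q] = q − p. For instance
  ∂DE = E − D.
The 7×18 boundary matrix has rank 6 and Smith normal form diag(1,1,1,1,1,1).

The boundary map ∂_2: C_2 → C_1 acts by ∂[p,q,r] = [q,r] − [p,r] + [p,q]. For instance
  ∂EGJ = GJ − EJ + EG,
  ∂ABJ = BJ − AJ + AB.
The resulting 18×12 matrix has rank 12, and its Smith normal form has invariant factors (1,1,1,1,1,1,1,1,1,1,1,2).

Now H_k = ker ∂_k / im ∂_{k+1}, so:

  H_0: rank C_0 − rank ∂_1 = 7 − 6 = 1, and the invariant factors of ∂_1 are all 1, so H_0 = Z.
  H_1: rank ker ∂_1 − rank ∂_2 = (18 − 6) − 12 = 0, and ∂_2 has invariant factor 2 > 1, so H_1 = Z/2.
  H_2: rank ker ∂_2 − rank ∂_3 = (12 − 12) − 0 = 0, and there is no ∂_3, so H_2 = 0.

(K is a triangulation of the real projective plane RP^2.)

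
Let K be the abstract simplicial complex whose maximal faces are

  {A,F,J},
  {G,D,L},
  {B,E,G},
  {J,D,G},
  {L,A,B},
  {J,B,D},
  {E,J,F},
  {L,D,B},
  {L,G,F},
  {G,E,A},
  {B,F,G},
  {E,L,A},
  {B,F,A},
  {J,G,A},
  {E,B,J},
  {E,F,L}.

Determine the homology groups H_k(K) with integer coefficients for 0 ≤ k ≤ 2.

H_0 ≅ Z,  H_1 ≅ Z^2,  H_2 ≅ Z.

We work with the vertex ordering A < B < D < E < F < G < J < L. The simplices of K, each written with vertices in increasing order, are:

  0-simplices (8): A, B, D, E, F, G, J, L
  1-simplices (24): AB, AE, AF, AG, AJ, AL, BD, BE, BF, BG, BJ, BL, DG, DJ, DL, EF, EG, EJ, EL, FG, FJ, FL, GJ, GL
  2-simplices (16): ABF, ABL, AEG, AEL, AFJ, AGJ, BDJ, BDL, BEG, BEJ, BFG, DGJ, DGL, EFJ, EFL, FGL

Hence C_0 ≅ Z^8, C_1 ≅ Z^24, C_2 ≅ Z^16.

∂_1: C_1 → C_0 sends each edge [p,q] (with p < q) to q − p. For instance
  ∂FL = L − F.
The resulting 8×24 matrix has rank 7, and its Smith normal form has invariant factors (1,1,1,1,1,1,1).

∂_2: C_2 → C_1 acts by ∂[p,q,r] = [q,r] − [p,r] + [p,q]. For instance
  ∂ABF = BF − AF + AB,
  ∂DGJ = GJ − DJ + DG.
This gives a 24×16 integer matrix of rank 15; reducing to Smith normal form yields diagonal entries (1,1,1,1,1,1,1,1,1,1,1,1,1,1,1).

From H_k ≅ ker(∂_k) / im(∂_{k+1}) we obtain:

  H_0: rank C_0 − rank ∂_1 = 8 − 7 = 1, and the invariant factors of ∂_1 are all 1, so H_0 ≅ Z.
  H_1: rank ker ∂_1 − rank ∂_2 = (24 − 7) − 15 = 2, and the invariant factors of ∂_2 are all 1, so H_1 ≅ Z^2.
  H_2: rank ker ∂_2 − rank ∂_3 = (16 − 15) − 0 = 1, and there is no ∂_3, so H_2 ≅ Z.

As a check, the Euler characteristic is 8 − 24 + 16 = 0, which agrees with 1 − 2 + 1 = 0.
(K is a triangulation of the torus T^2.)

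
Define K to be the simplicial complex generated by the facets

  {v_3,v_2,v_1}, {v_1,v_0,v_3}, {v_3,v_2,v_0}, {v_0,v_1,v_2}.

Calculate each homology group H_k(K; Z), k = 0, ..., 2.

H_0 = Z,  H_1 = 0,  H_2 = Z.

K has 4 vertices, 6 edges, 4 triangles.
rank ∂_0 = 0, rank ∂_1 = 3 ⇒ b_0 = 4 − 0 − 3 = 1; all invariant factors of ∂_1 are 1 so no torsion. So H_0 = Z.
rank ∂_1 = 3, rank ∂_2 = 3 ⇒ b_1 = 6 − 3 − 3 = 0; all invariant factors of ∂_2 are 1 so no torsion. So H_1 = 0.
rank ∂_2 = 3, rank ∂_3 = 0 ⇒ b_2 = 4 − 3 − 0 = 1. So H_2 = Z.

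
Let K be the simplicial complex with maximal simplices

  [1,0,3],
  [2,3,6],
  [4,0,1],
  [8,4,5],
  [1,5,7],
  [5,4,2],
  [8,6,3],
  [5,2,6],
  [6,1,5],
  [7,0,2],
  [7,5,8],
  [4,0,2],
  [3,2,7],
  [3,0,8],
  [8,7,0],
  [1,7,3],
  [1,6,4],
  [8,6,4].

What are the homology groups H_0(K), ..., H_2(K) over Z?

Take the total order 0 < 1 < 2 < 3 < 4 < 5 < 6 < 7 < 8 on the vertex set. Then K (dimension 2) consists of the simplices:

  0-simplices (9): [0], [1], [2], [3], [4], [5], [6], [7], [8]
  1-simplices (27): (27 of them)
  2-simplices (18): [0,1,3], [0,1,4], [0,2,4], [0,2,7], [0,3,8], [0,7,8], [1,3,7], [1,4,6], [1,5,6], [1,5,7], [2,3,6], [2,3,7], [2,4,5], [2,5,6], [3,6,8], [4,5,8], [4,6,8], [5,7,8]

giving chain groups C_0 ≅ Z^9, C_1 ≅ Z^27, C_2 ≅ Z^18.

∂_1: C_1 → C_0 sends each edge [p,q] (with p < q) to q − p. For instance
  ∂[5,6] = [6] − [5].
This gives a 9×27 integer matrix of rank 8; reducing to Smith normal form yields diagonal entries (1,1,1,1,1,1,1,1).

The boundary map ∂_2: C_2 → C_1 sends each 2-simplex [p,q,r] to [q,r] − [p,r] + [p,q]. For instance
  ∂[2,5,6] = [5,6] − [2,6] + [2,5],
  ∂[1,5,7] = [5,7] − [1,7] + [1,5].
The resulting 27×18 matrix has rank 18, and its Smith normal form has invariant factors (1,1,1,1,1,1,1,1,1,1,1,1,1,1,1,1,1,2).

Reading off H_k = ker ∂_k / im ∂_{k+1}:

  H_0: rank C_0 − rank ∂_1 = 9 − 8 = 1, and the invariant factors of ∂_1 are all 1, so H_0 = Z.
  H_1: rank ker ∂_1 − rank ∂_2 = (27 − 8) − 18 = 1, and ∂_2 has invariant factor 2 > 1, so H_1 = Z ⊕ Z/2.
  H_2: rank ker ∂_2 − rank ∂_3 = (18 − 18) − 0 = 0, and there is no ∂_3, so H_2 = 0.

H_0 = Z,  H_1 = Z ⊕ Z/2,  H_2 = 0.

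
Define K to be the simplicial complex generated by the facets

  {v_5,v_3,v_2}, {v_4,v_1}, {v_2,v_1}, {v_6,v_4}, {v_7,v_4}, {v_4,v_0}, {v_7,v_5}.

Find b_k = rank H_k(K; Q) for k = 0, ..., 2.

b_0 = 1, b_1 = 1, b_2 = 0.

Order the vertices as v_0 < v_1 < v_2 < v_3 < v_4 < v_5 < v_6 < v_7. Listing each simplex with vertices in this order, K has dimension 2 with simplices:

  0-simplices (8): [v_0], [v_1], [v_2], [v_3], [v_4], [v_5], [v_6], [v_7]
  1-simplices (9): [v_0,v_4], [v_1,v_2], [v_1,v_4], [v_2,v_3], [v_2,v_5], [v_3,v_5], [v_4,v_6], [v_4,v_7], [v_5,v_7]
  2-simplices (1): [v_2,v_3,v_5]

Hence C_0 ≅ Z^8, C_1 ≅ Z^9, C_2 ≅ Z^1.

The boundary map ∂_1: C_1 → C_0 sends each edge [p,q] (with p < q) to q − p.
This gives a 8×9 integer matrix of rank 7; reducing to Smith normal form yields diagonal entries (1,1,1,1,1,1,1).

Boundary ∂_2: C_2 → C_1 sends each 2-simplex [p,q,r] to [q,r] − [p,r] + [p,q]. For instance
  ∂[v_2,v_3,v_5] = [v_3,v_5] − [v_2,v_5] + [v_2,v_3].
This gives a 9×1 integer matrix of rank 1; reducing to Smith normal form yields diagonal entries (1).

Computing H_k = (kernel of ∂_k) / (image of ∂_{k+1}):

  H_0: rank C_0 − rank ∂_1 = 8 − 7 = 1, and the invariant factors of ∂_1 are all 1, so H_0 ≅ Z.
  H_1: rank ker ∂_1 − rank ∂_2 = (9 − 7) − 1 = 1, and the invariant factors of ∂_2 are all 1, so H_1 ≅ Z.
  H_2: rank ker ∂_2 − rank ∂_3 = (1 − 1) − 0 = 0, and there is no ∂_3, so H_2 ≅ 0.

Hence the Betti numbers are b_0 = 1, b_1 = 1, b_2 = 0.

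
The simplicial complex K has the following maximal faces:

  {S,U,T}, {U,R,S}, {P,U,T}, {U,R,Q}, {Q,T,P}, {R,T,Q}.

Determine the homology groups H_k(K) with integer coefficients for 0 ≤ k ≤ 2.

K has 6 vertices, 12 edges, 6 triangles.
rank ∂_0 = 0, rank ∂_1 = 5 ⇒ b_0 = 6 − 0 − 5 = 1; all invariant factors of ∂_1 are 1 so no torsion. So H_0 ≅ Z.
rank ∂_1 = 5, rank ∂_2 = 6 ⇒ b_1 = 12 − 5 − 6 = 1; all invariant factors of ∂_2 are 1 so no torsion. So H_1 ≅ Z.
rank ∂_2 = 6, rank ∂_3 = 0 ⇒ b_2 = 6 − 6 − 0 = 0. So H_2 ≅ 0.

H_0 = Z,  H_1 = Z,  H_2 = 0.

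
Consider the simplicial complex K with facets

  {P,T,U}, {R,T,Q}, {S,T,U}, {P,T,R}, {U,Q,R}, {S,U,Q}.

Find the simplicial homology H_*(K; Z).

H_0 = Z,  H_1 = Z,  H_2 = 0.

Fix the vertex order P < Q < R < S < T < U and write every simplex with vertices in increasing order. Then dim K = 2 and the simplices of K are:

  0-simplices (6): P, Q, R, S, T, U
  1-simplices (12): PR, PT, PU, QR, QS, QT, QU, RT, RU, ST, SU, TU
  2-simplices (6): PRT, PTU, QRT, QRU, QSU, STU

Hence C_0 ≅ Z^6, C_1 ≅ Z^12, C_2 ≅ Z^6.

∂_1: C_1 → C_0 sends each edge [p,q] (with p < q) to q − p. For instance
  ∂TU = U − T.
The 6×12 boundary matrix has rank 5 and Smith normal form diag(1,1,1,1,1).

Boundary ∂_2: C_2 → C_1 maps a triangle to the signed sum of its edges. For instance
  ∂QRT = RT − QT + QR,
  ∂QRU = RU − QU + QR.
The resulting 12×6 matrix has rank 6, and its Smith normal form has invariant factors (1,1,1,1,1,1).

Reading off H_k = ker ∂_k / im ∂_{k+1}:

  H_0: rank C_0 − rank ∂_1 = 6 − 5 = 1, and the invariant factors of ∂_1 are all 1, so H_0 ≅ Z.
  H_1: rank ker ∂_1 − rank ∂_2 = (12 − 5) − 6 = 1, and the invariant factors of ∂_2 are all 1, so H_1 ≅ Z.
  H_2: rank ker ∂_2 − rank ∂_3 = (6 − 6) − 0 = 0, and there is no ∂_3, so H_2 ≅ 0.

As a check, the Euler characteristic is 6 − 12 + 6 = 0, which agrees with 1 − 1 + 0 = 0.
(K is a triangulation of the cylinder S^1 x I.)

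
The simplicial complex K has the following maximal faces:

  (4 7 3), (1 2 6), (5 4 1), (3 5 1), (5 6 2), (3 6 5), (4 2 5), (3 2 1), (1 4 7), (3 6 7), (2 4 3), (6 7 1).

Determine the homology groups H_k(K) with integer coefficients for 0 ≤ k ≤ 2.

H_0 = Z,  H_1 = Z/2,  H_2 = 0.

Take the total order 1 < 2 < 3 < 4 < 5 < 6 < 7 on the vertex set. Then K (dimension 2) consists of the simplices:

  0-simplices (7): [1], [2], [3], [4], [5], [6], [7]
  1-simplices (18): [1,2], [1,3], [1,4], [1,5], [1,6], [1,7], [2,3], [2,4], [2,5], [2,6], [3,4], [3,5], [3,6], [3,7], [4,5], [4,7], [5,6], [6,7]
  2-simplices (12): [1,2,3], [1,2,6], [1,3,5], [1,4,5], [1,4,7], [1,6,7], [2,3,4], [2,4,5], [2,5,6], [3,4,7], [3,5,6], [3,6,7]

giving chain groups C_0 ≅ Z^7, C_1 ≅ Z^18, C_2 ≅ Z^12.

The boundary map ∂_1: C_1 → C_0 sends each edge [p,q] (with p < q) to q − p.
The 7×18 boundary matrix has rank 6 and Smith normal form diag(1,1,1,1,1,1).

The boundary map ∂_2: C_2 → C_1 acts by ∂[p,q,r] = [q,r] − [p,r] + [p,q]. For instance
  ∂[1,2,6] = [2,6] − [1,6] + [1,2],
  ∂[1,4,7] = [4,7] − [1,7] + [1,4].
The resulting 18×12 matrix has rank 12, and its Smith normal form has invariant factors (1,1,1,1,1,1,1,1,1,1,1,2).

From H_k ≅ ker(∂_k) / im(∂_{k+1}) we obtain:

  H_0: rank C_0 − rank ∂_1 = 7 − 6 = 1, and the invariant factors of ∂_1 are all 1, so H_0 ≅ Z.
  H_1: rank ker ∂_1 − rank ∂_2 = (18 − 6) − 12 = 0, and ∂_2 has invariant factor 2 > 1, so H_1 ≅ Z/2.
  H_2: rank ker ∂_2 − rank ∂_3 = (12 − 12) − 0 = 0, and there is no ∂_3, so H_2 ≅ 0.

As a check, the Euler characteristic is 7 − 18 + 12 = 1, which agrees with 1 − 0 + 0 = 1.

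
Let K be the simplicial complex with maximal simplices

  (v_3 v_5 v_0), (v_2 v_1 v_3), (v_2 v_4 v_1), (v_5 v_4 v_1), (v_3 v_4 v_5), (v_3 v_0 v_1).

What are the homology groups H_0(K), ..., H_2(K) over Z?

H_0 ≅ Z,  H_1 ≅ Z,  H_2 = 0.

Order the vertices as v_0 < v_1 < v_2 < v_3 < v_4 < v_5. Listing each simplex with vertices in this order, K has dimension 2 with simplices:

  0-simplices (6): [v_0], [v_1], [v_2], [v_3], [v_4], [v_5]
  1-simplices (12): [v_0,v_1], [v_0,v_3], [v_0,v_5], [v_1,v_2], [v_1,v_3], [v_1,v_4], [v_1,v_5], [v_2,v_3], [v_2,v_4], [v_3,v_4], [v_3,v_5], [v_4,v_5]
  2-simplices (6): [v_0,v_1,v_3], [v_0,v_3,v_5], [v_1,v_2,v_3], [v_1,v_2,v_4], [v_1,v_4,v_5], [v_3,v_4,v_5]

giving chain groups C_0 ≅ Z^6, C_1 ≅ Z^12, C_2 ≅ Z^6.

∂_1: C_1 → C_0 maps an edge to its endpoints' difference, ∂[p,q] = q − p. For instance
  ∂[v_0,v_1] = [v_1] − [v_0].
This gives a 6×12 integer matrix of rank 5; reducing to Smith normal form yields diagonal entries (1,1,1,1,1).

Boundary ∂_2: C_2 → C_1 sends each 2-simplex [p,q,r] to [q,r] − [p,r] + [p,q]. For instance
  ∂[v_0,v_1,v_3] = [v_1,v_3] − [v_0,v_3] + [v_0,v_1],
  ∂[v_1,v_4,v_5] = [v_4,v_5] − [v_1,v_5] + [v_1,v_4].
The 12×6 boundary matrix has rank 6 and Smith normal form diag(1,1,1,1,1,1).

Computing H_k = (kernel of ∂_k) / (image of ∂_{k+1}):

  H_0: rank C_0 − rank ∂_1 = 6 − 5 = 1, and the invariant factors of ∂_1 are all 1, so H_0 = Z.
  H_1: rank ker ∂_1 − rank ∂_2 = (12 − 5) − 6 = 1, and the invariant factors of ∂_2 are all 1, so H_1 = Z.
  H_2: rank ker ∂_2 − rank ∂_3 = (6 − 6) − 0 = 0, and there is no ∂_3, so H_2 = 0.

As a check, the Euler characteristic is 6 − 12 + 6 = 0, which agrees with 1 − 1 + 0 = 0.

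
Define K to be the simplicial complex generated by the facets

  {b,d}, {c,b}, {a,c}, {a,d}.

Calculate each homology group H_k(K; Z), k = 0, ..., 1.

We work with the vertex ordering a < b < c < d. The simplices of K, each written with vertices in increasing order, are:

  0-simplices (4): a, b, c, d
  1-simplices (4): ac, ad, bc, bd

so the chain groups are C_0 ≅ Z^4, C_1 ≅ Z^4.

Boundary ∂_1: C_1 → C_0 is given by ∂[p,q] = [q] − [p].
As a 4×4 matrix over Z this has rank 3, with invariant factors (1,1,1).

Now H_k = ker ∂_k / im ∂_{k+1}, so:

  H_0: rank C_0 − rank ∂_1 = 4 − 3 = 1, and the invariant factors of ∂_1 are all 1, so H_0 ≅ Z.
  H_1: rank ker ∂_1 − rank ∂_2 = (4 − 3) − 0 = 1, and there is no ∂_2, so H_1 ≅ Z.

H_0 ≅ Z,  H_1 ≅ Z.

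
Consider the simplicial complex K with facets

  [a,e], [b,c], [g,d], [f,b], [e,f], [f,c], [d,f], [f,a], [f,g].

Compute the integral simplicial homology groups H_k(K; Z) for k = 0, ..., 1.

H_0 = Z,  H_1 = Z^3.

Fix the vertex order a < b < c < d < e < f < g and write every simplex with vertices in increasing order. Then dim K = 1 and the simplices of K are:

  0-simplices (7): a, b, c, d, e, f, g
  1-simplices (9): ae, af, bc, bf, cf, df, dg, ef, fg

giving chain groups C_0 ≅ Z^7, C_1 ≅ Z^9.

∂_1: C_1 → C_0 maps an edge to its endpoints' difference, ∂[p,q] = q − p. For instance
  ∂cf = f − c.
The 7×9 boundary matrix has rank 6 and Smith normal form diag(1,1,1,1,1,1).

Reading off H_k = ker ∂_k / im ∂_{k+1}:

  H_0: rank C_0 − rank ∂_1 = 7 − 6 = 1, and the invariant factors of ∂_1 are all 1, so H_0 = Z.
  H_1: rank ker ∂_1 − rank ∂_2 = (9 − 6) − 0 = 3, and there is no ∂_2, so H_1 = Z^3.

(K is a triangulation of a wedge of 3 circles.)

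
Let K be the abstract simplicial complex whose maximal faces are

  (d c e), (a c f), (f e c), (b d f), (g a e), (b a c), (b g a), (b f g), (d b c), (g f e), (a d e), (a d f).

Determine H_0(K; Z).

H_0 ≅ Z.

Fix the vertex order a < b < c < d < e < f < g and write every simplex with vertices in increasing order. Then dim K = 2 and the simplices of K are:

  0-simplices (7): a, b, c, d, e, f, g
  1-simplices (18): ab, ac, ad, ae, af, ag, bc, bd, bf, bg, cd, ce, cf, de, df, ef, eg, fg
  2-simplices (12): abc, abg, acf, ade, adf, aeg, bcd, bdf, bfg, cde, cef, efg

so the chain groups are C_0 ≅ Z^7, C_1 ≅ Z^18, C_2 ≅ Z^12.

∂_1: C_1 → C_0 is given by ∂[p,q] = [q] − [p]. For instance
  ∂bc = c − b.
As a 7×18 matrix over Z this has rank 6, with invariant factors (1,1,1,1,1,1).

The boundary map ∂_2: C_2 → C_1 sends each 2-simplex [p,q,r] to [q,r] − [p,r] + [p,q]. For instance
  ∂adf = df − af + ad,
  ∂bfg = fg − bg + bf.
As a 18×12 matrix over Z this has rank 12, with invariant factors (1,1,1,1,1,1,1,1,1,1,1,2).

Reading off H_k = ker ∂_k / im ∂_{k+1}:

  H_0: rank C_0 − rank ∂_1 = 7 − 6 = 1, and the invariant factors of ∂_1 are all 1, so H_0 = Z.

(K is a triangulation of the real projective plane RP^2.)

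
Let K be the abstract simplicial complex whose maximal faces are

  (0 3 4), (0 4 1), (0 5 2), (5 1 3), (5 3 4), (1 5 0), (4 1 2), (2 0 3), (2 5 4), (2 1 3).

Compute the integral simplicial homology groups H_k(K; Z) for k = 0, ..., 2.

H_0 = Z,  H_1 = Z_2,  H_2 = 0.

We work with the vertex ordering 0 < 1 < 2 < 3 < 4 < 5. The simplices of K, each written with vertices in increasing order, are:

  0-simplices (6): [0], [1], [2], [3], [4], [5]
  1-simplices (15): [0,1], [0,2], [0,3], [0,4], [0,5], [1,2], [1,3], [1,4], [1,5], [2,3], [2,4], [2,5], [3,4], [3,5], [4,5]
  2-simplices (10): [0,1,4], [0,1,5], [0,2,3], [0,2,5], [0,3,4], [1,2,3], [1,2,4], [1,3,5], [2,4,5], [3,4,5]

giving chain groups C_0 ≅ Z^6, C_1 ≅ Z^15, C_2 ≅ Z^10.

Boundary ∂_1: C_1 → C_0 is given by ∂[p,q] = [q] − [p].
The resulting 6×15 matrix has rank 5, and its Smith normal form has invariant factors (1,1,1,1,1).

Boundary ∂_2: C_2 → C_1 sends each 2-simplex [p,q,r] to [q,r] − [p,r] + [p,q]. For instance
  ∂[2,4,5] = [4,5] − [2,5] + [2,4],
  ∂[3,4,5] = [4,5] − [3,5] + [3,4].
The 15×10 boundary matrix has rank 10 and Smith normal form diag(1,1,1,1,1,1,1,1,1,2).

From H_k ≅ ker(∂_k) / im(∂_{k+1}) we obtain:

  H_0: rank C_0 − rank ∂_1 = 6 − 5 = 1, and the invariant factors of ∂_1 are all 1, so H_0 ≅ Z.
  H_1: rank ker ∂_1 − rank ∂_2 = (15 − 5) − 10 = 0, and ∂_2 has invariant factor 2 > 1, so H_1 ≅ Z_2.
  H_2: rank ker ∂_2 − rank ∂_3 = (10 − 10) − 0 = 0, and there is no ∂_3, so H_2 ≅ 0.

(K is a triangulation of the real projective plane RP^2.)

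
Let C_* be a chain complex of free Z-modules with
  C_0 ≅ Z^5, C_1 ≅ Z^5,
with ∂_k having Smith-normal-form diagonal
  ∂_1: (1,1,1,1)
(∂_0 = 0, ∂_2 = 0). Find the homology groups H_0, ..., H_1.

H_0: b_0 = 5 − 0 − 4 = 1; torsion from ∂_1 factors > 1: none. So H_0 ≅ Z.
H_1: b_1 = 5 − 4 − 0 = 1; torsion from ∂_2 factors > 1: none. So H_1 ≅ Z.

H_0 ≅ Z,  H_1 ≅ Z.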